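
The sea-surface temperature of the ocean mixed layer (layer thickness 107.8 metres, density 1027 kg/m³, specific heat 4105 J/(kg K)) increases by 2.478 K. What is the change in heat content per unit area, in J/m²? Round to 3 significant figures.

Areal heat capacity C = ρ c_p D = 1027 × 4105 × 107.8 = 4.54×10^8 J m⁻² K⁻¹.
ΔQ = C ΔT = 4.54×10^8 × 2.478 = 1.13×10^9 J/m².

1.13×10^9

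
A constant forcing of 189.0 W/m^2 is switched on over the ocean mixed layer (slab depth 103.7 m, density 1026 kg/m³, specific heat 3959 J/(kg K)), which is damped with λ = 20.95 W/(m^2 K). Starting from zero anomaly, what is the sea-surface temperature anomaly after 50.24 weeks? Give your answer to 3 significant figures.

7.03 K

Areal heat capacity C = ρ c_p D = 1026 × 3959 × 103.7 = 4.21×10^8 J/(m²·K).
τ = C / λ = 4.21×10^8 / 20.95 = 2.01×10^7 s.
Equilibrium anomaly ΔT_eq = F / λ = 189.0 / 20.95 = 9.02 K.
t = 50.24 weeks = 3.04×10^7 s, so t/τ = 1.51.
ΔT(t) = ΔT_eq (1 − e^(−t/τ)) = 9.02 × (1 − e^−1.51) = 7.03 K.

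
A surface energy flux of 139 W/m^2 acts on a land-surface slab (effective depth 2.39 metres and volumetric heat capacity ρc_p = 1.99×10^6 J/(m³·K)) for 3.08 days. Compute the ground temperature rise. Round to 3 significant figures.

7.78 K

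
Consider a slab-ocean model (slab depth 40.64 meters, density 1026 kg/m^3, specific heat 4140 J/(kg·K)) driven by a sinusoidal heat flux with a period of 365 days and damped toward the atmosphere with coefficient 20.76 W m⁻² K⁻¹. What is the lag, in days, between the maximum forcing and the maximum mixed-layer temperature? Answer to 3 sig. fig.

59.7 days

Areal heat capacity C = ρ c_p D = 1026 × 4140 × 40.64 = 1.73×10^8 J m⁻² K⁻¹.
ω = 2π / 3.15×10^7 s = 1.99×10^-7 s⁻¹.
Phase lag φ = arctan(Cω/λ) = arctan(34.4/20.76) = 1.03 rad.
Time lag = φ / ω = 1.03 / 1.99×10^-7 = 5.16×10^6 s = 59.7 days.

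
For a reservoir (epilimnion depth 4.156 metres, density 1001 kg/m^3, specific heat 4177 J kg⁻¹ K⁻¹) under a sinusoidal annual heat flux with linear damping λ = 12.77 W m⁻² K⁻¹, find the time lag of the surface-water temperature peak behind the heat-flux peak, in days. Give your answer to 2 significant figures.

15 days

Areal heat capacity C = ρ c_p D = 1001 × 4177 × 4.156 = 1.74×10^7 J/(m^2 K).
ω = 2π / 3.15×10^7 s = 1.99×10^-7 s⁻¹.
Phase lag φ = arctan(Cω/λ) = arctan(3.46/12.77) = 0.265 rad.
Time lag = φ / ω = 0.265 / 1.99×10^-7 = 1.33×10^6 s = 15.4 days.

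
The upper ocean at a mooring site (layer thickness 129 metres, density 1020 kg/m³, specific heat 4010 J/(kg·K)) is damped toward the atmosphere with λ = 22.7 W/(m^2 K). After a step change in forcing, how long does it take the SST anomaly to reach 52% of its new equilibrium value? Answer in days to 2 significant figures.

200 days

Areal heat capacity C = ρ c_p D = 1020 × 4010 × 129 = 5.28×10^8 J/(m²·K).
τ = C / λ = 5.28×10^8 / 22.7 = 2.32×10^7 s.
Fraction reached: 1 − e^(−t/τ) = 0.52 ⇒ t = −τ ln(1 − 0.52) = τ × 0.734.
t = 1.71×10^7 s = 197 days.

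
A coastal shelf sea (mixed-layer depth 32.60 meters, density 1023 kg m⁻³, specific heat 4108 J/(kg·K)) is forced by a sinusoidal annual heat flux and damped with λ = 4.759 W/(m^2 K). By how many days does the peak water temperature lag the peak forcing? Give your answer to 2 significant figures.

Areal heat capacity C = ρ c_p D = 1023 × 4108 × 32.60 = 1.37×10^8 J/(m^2 K).
ω = 2π / 3.15×10^7 s = 1.99×10^-7 s⁻¹.
Phase lag φ = arctan(Cω/λ) = arctan(27.3/4.759) = 1.40 rad.
Time lag = φ / ω = 1.40 / 1.99×10^-7 = 7.02×10^6 s = 81.2 days.

81 days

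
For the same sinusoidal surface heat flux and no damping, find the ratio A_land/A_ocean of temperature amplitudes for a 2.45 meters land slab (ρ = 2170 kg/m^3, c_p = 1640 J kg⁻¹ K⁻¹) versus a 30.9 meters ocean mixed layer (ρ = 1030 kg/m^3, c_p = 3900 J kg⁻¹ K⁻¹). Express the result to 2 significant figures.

C_ocean = 1030 × 3900 × 30.9 = 1.24×10^8 J/(m²·K).
C_land = 2170 × 1640 × 2.45 = 8.72×10^6 J/(m²·K).
Undamped amplitude ∝ 1/C, so A_land/A_ocean = C_ocean/C_land = 14.2.

14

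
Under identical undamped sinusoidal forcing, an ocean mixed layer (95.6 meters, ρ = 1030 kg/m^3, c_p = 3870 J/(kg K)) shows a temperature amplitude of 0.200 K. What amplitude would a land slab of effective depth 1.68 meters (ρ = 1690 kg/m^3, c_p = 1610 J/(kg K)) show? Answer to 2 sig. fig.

17 K

C_ocean = 3.81×10^8 J/(m²·K); C_land = 4.57×10^6 J/(m²·K).
A ∝ 1/C ⇒ A_land = A_ocean × C_ocean/C_land = 0.200 × 83.4 = 16.7 K.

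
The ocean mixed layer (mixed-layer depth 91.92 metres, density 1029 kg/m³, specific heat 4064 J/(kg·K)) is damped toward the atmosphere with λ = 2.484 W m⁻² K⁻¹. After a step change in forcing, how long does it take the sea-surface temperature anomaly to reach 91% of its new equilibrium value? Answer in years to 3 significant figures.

Areal heat capacity C = ρ c_p D = 1029 × 4064 × 91.92 = 3.84×10^8 J/(m²·K).
τ = C / λ = 3.84×10^8 / 2.484 = 1.55×10^8 s.
Fraction reached: 1 − e^(−t/τ) = 0.91 ⇒ t = −τ ln(1 − 0.91) = τ × 2.41.
t = 3.73×10^8 s = 11.8 years.

11.8 years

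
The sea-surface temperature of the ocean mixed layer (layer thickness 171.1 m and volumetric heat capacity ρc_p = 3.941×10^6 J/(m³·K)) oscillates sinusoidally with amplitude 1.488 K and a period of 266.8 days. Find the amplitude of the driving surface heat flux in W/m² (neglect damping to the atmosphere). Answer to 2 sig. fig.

270

Areal heat capacity C = ρc_p × D = 3.941×10^6 × 171.1 = 6.74×10^8 J m⁻² K⁻¹.
ω = 2π / 2.31×10^7 s = 2.73×10^-7 s⁻¹.
Cω = 6.74×10^8 × 2.73×10^-7 = 184 W/(m²·K).
F₀ = A × Cω = 1.488 × 184 = 273 W/m².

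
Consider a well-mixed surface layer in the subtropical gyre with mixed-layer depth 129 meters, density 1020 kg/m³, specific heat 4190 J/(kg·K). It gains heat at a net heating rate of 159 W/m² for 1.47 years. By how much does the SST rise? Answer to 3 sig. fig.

Areal heat capacity C = ρ c_p D = 1020 × 4190 × 129 = 5.51×10^8 J m⁻² K⁻¹.
Net heat input Q = F Δt = 159 × (1.47 years × 3.156×10^7 s/year) = 7.38×10^9 J/m².
ΔT = Q / C = 7.38×10^9 / 5.51×10^8 = 13.4 K.

13.4 K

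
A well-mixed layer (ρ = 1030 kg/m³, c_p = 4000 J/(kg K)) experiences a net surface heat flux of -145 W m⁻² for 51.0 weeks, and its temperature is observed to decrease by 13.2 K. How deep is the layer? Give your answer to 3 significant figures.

82.2 m

Heat input Q = F Δt = -145 × 3.08×10^7 s = -4.47×10^9 J/m².
Required areal heat capacity C = Q / ΔT = 3.39×10^8 J/(m²·K).
Depth D = C / (ρ c_p) = 3.39×10^8 / (1030 × 4000) = 82.2 m.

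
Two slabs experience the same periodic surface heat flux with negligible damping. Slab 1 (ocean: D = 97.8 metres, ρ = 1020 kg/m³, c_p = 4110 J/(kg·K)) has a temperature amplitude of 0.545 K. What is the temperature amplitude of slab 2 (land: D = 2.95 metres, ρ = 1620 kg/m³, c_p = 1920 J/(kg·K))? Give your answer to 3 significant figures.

C_ocean = 4.10×10^8 J/(m²·K); C_land = 9.18×10^6 J/(m²·K).
A ∝ 1/C ⇒ A_land = A_ocean × C_ocean/C_land = 0.545 × 44.7 = 24.4 K.

24.4 K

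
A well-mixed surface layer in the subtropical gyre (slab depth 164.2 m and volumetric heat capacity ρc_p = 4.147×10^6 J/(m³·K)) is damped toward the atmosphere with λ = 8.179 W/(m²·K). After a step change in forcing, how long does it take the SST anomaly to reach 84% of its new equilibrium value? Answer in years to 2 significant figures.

Areal heat capacity C = ρc_p × D = 4.147×10^6 × 164.2 = 6.81×10^8 J/(m²·K).
τ = C / λ = 6.81×10^8 / 8.179 = 8.33×10^7 s.
Fraction reached: 1 − e^(−t/τ) = 0.84 ⇒ t = −τ ln(1 − 0.84) = τ × 1.83.
t = 1.53×10^8 s = 4.83 years.

4.8 years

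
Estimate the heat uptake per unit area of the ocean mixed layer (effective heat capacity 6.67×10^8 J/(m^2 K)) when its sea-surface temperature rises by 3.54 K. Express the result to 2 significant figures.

2.4×10^9

Areal heat capacity C = 6.67×10^8 J/(m^2 K) (given).
ΔQ = C ΔT = 6.67×10^8 × 3.54 = 2.36×10^9 J/m².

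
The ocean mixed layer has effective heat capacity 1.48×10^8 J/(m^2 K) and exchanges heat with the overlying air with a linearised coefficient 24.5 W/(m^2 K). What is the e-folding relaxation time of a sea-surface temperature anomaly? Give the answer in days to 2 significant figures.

70 days

Areal heat capacity C = 1.48×10^8 J/(m^2 K) (given).
Relaxation time τ = C / λ = 1.48×10^8 / 24.5 = 6.04×10^6 s.
In days: 6.04×10^6 s / (86400 s/day) = 69.9 days.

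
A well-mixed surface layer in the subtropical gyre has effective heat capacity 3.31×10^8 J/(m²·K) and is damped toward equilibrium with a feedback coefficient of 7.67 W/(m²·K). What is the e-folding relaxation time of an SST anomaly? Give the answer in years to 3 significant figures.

1.37 years

Areal heat capacity C = 3.31×10^8 J/(m²·K) (given).
Relaxation time τ = C / λ = 3.31×10^8 / 7.67 = 4.32×10^7 s.
In years: 4.32×10^7 s / (3.156×10^7 s/year) = 1.37 years.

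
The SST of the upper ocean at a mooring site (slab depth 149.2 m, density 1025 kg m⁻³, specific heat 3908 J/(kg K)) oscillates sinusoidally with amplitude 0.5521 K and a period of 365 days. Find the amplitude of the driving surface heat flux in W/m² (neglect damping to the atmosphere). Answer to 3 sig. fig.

65.7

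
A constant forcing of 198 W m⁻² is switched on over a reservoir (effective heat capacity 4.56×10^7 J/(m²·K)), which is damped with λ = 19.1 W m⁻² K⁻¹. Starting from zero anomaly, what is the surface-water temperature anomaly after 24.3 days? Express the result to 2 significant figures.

6.1 K

Areal heat capacity C = 4.56×10^7 J/(m²·K) (given).
τ = C / λ = 4.56×10^7 / 19.1 = 2.39×10^6 s.
Equilibrium anomaly ΔT_eq = F / λ = 198 / 19.1 = 10.4 K.
t = 24.3 days = 2.10×10^6 s, so t/τ = 0.879.
ΔT(t) = ΔT_eq (1 − e^(−t/τ)) = 10.4 × (1 − e^−0.879) = 6.06 K.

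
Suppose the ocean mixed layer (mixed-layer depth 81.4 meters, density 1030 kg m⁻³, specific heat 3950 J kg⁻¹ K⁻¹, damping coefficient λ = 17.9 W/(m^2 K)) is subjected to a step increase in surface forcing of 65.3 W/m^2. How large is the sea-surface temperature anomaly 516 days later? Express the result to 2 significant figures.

Areal heat capacity C = ρ c_p D = 1030 × 3950 × 81.4 = 3.31×10^8 J m⁻² K⁻¹.
τ = C / λ = 3.31×10^8 / 17.9 = 1.85×10^7 s.
Equilibrium anomaly ΔT_eq = F / λ = 65.3 / 17.9 = 3.65 K.
t = 516 days = 4.46×10^7 s, so t/τ = 2.41.
ΔT(t) = ΔT_eq (1 − e^(−t/τ)) = 3.65 × (1 − e^−2.41) = 3.32 K.

3.3 K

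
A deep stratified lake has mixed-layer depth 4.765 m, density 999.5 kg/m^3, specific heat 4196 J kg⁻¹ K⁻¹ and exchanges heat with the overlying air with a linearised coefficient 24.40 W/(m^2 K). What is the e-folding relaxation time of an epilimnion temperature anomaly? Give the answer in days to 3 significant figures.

9.48 days

Areal heat capacity C = ρ c_p D = 999.5 × 4196 × 4.765 = 2.00×10^7 J m⁻² K⁻¹.
Relaxation time τ = C / λ = 2.00×10^7 / 24.40 = 8.19×10^5 s.
In days: 8.19×10^5 s / (86400 s/day) = 9.48 days.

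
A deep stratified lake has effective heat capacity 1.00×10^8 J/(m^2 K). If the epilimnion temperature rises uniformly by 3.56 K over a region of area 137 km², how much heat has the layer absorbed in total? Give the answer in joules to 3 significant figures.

4.88×10^16 J

Areal heat capacity C = 1.00×10^8 J/(m^2 K) (given).
Heat per unit area: q = C ΔT = 1.00×10^8 × 3.56 = 3.56×10^8 J/m².
Total heat: Q = q × A = 3.56×10^8 × (137 × 10⁶ m²) = 4.88×10^16 J.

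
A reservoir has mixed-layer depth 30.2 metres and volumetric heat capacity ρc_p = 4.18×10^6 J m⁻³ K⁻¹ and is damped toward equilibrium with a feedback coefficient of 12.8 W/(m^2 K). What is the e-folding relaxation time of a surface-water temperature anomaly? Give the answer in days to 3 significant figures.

114 days

Areal heat capacity C = ρc_p × D = 4.18×10^6 × 30.2 = 1.26×10^8 J m⁻² K⁻¹.
Relaxation time τ = C / λ = 1.26×10^8 / 12.8 = 9.86×10^6 s.
In days: 9.86×10^6 s / (86400 s/day) = 114 days.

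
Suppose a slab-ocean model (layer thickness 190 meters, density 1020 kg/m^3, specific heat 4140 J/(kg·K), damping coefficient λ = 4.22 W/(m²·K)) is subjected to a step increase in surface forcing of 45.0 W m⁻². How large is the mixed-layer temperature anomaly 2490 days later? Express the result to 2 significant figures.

Areal heat capacity C = ρ c_p D = 1020 × 4140 × 190 = 8.02×10^8 J/(m²·K).
τ = C / λ = 8.02×10^8 / 4.22 = 1.90×10^8 s.
Equilibrium anomaly ΔT_eq = F / λ = 45.0 / 4.22 = 10.7 K.
t = 2490 days = 2.15×10^8 s, so t/τ = 1.13.
ΔT(t) = ΔT_eq (1 − e^(−t/τ)) = 10.7 × (1 − e^−1.13) = 7.22 K.

7.2 K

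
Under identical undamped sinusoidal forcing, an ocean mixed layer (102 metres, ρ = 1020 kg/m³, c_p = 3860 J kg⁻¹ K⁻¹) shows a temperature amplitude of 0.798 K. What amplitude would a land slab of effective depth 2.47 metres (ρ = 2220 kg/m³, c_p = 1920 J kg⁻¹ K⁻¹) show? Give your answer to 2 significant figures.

30 K

C_ocean = 4.02×10^8 J/(m²·K); C_land = 1.05×10^7 J/(m²·K).
A ∝ 1/C ⇒ A_land = A_ocean × C_ocean/C_land = 0.798 × 38.1 = 30.4 K.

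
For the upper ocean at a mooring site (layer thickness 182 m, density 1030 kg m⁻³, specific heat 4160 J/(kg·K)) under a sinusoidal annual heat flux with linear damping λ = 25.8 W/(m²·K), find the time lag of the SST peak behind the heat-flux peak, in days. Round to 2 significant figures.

82 days

Areal heat capacity C = ρ c_p D = 1030 × 4160 × 182 = 7.80×10^8 J m⁻² K⁻¹.
ω = 2π / 3.15×10^7 s = 1.99×10^-7 s⁻¹.
Phase lag φ = arctan(Cω/λ) = arctan(155/25.8) = 1.41 rad.
Time lag = φ / ω = 1.41 / 1.99×10^-7 = 7.06×10^6 s = 81.7 days.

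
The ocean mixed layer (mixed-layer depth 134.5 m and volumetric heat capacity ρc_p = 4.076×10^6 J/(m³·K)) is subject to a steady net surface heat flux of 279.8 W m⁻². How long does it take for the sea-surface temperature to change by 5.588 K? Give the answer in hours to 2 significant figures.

Areal heat capacity C = ρc_p × D = 4.076×10^6 × 134.5 = 5.48×10^8 J m⁻² K⁻¹.
Time required: Δt = C ΔT / F = 5.48×10^8 × 5.588 / 279.8 = 1.09×10^7 s.
In hours: 1.09×10^7 s / (3600 s/hour) = 3040 hours.

3000 hours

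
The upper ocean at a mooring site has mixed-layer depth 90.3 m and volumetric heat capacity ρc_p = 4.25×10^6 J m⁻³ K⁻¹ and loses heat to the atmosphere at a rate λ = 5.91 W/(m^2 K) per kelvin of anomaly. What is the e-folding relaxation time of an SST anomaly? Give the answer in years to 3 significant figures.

Areal heat capacity C = ρc_p × D = 4.25×10^6 × 90.3 = 3.84×10^8 J/(m²·K).
Relaxation time τ = C / λ = 3.84×10^8 / 5.91 = 6.49×10^7 s.
In years: 6.49×10^7 s / (3.156×10^7 s/year) = 2.06 years.

2.06 years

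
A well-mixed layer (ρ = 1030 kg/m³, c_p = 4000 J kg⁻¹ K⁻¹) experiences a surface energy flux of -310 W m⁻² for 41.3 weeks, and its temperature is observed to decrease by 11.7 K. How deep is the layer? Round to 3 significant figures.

Heat input Q = F Δt = -310 × 2.50×10^7 s = -7.74×10^9 J/m².
Required areal heat capacity C = Q / ΔT = 6.62×10^8 J/(m²·K).
Depth D = C / (ρ c_p) = 6.62×10^8 / (1030 × 4000) = 161 m.

161 m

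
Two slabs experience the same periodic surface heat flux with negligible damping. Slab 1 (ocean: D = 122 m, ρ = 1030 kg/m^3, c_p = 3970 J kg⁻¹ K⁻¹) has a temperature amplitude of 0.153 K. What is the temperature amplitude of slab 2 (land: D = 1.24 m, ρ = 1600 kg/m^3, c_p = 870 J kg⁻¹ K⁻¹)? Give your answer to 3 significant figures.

44.2 K

C_ocean = 4.99×10^8 J/(m²·K); C_land = 1.73×10^6 J/(m²·K).
A ∝ 1/C ⇒ A_land = A_ocean × C_ocean/C_land = 0.153 × 289 = 44.2 K.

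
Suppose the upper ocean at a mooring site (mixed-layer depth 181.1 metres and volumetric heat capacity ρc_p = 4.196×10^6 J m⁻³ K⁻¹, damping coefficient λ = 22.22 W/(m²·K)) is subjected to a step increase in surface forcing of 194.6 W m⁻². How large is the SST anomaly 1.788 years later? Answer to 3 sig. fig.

7.08 K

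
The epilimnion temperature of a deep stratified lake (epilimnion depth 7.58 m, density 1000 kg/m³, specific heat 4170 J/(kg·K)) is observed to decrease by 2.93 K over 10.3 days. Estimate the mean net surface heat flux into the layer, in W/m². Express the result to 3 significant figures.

Areal heat capacity C = ρ c_p D = 1000 × 4170 × 7.58 = 3.16×10^7 J/(m^2 K).
Required heat per unit area: Q = C ΔT = 3.16×10^7 × -2.93 = -9.26×10^7 J/m².
Flux F = Q / Δt = -9.26×10^7 / 8.90×10^5 s = -104 W/m².

-104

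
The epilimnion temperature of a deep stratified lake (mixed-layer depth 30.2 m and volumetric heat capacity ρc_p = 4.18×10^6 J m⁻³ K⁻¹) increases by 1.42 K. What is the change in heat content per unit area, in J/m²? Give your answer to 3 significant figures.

1.79×10^8

Areal heat capacity C = ρc_p × D = 4.18×10^6 × 30.2 = 1.26×10^8 J/(m²·K).
ΔQ = C ΔT = 1.26×10^8 × 1.42 = 1.79×10^8 J/m².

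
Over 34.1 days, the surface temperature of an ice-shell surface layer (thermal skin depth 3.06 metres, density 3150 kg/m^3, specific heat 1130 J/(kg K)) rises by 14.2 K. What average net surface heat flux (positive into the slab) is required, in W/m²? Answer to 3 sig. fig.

52.5

Areal heat capacity C = ρ c_p D = 3150 × 1130 × 3.06 = 1.09×10^7 J/(m²·K).
Required heat per unit area: Q = C ΔT = 1.09×10^7 × 14.2 = 1.55×10^8 J/m².
Flux F = Q / Δt = 1.55×10^8 / 2.95×10^6 s = 52.5 W/m².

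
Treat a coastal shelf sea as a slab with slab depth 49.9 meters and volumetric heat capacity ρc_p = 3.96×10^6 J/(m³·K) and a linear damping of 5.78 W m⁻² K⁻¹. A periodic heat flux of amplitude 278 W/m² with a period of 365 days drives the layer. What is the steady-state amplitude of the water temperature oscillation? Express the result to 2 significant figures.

7.0 K

Areal heat capacity C = ρc_p × D = 3.96×10^6 × 49.9 = 1.98×10^8 J/(m²·K).
Angular frequency ω = 2π / T = 2π / 3.15×10^7 s = 1.99×10^-7 s⁻¹.
√((Cω)² + λ²) = √((39.4)² + 5.78²) = 39.8 W/(m²·K).
Amplitude A = F₀ / √((Cω)²+λ²) = 278 / 39.8 = 6.99 K.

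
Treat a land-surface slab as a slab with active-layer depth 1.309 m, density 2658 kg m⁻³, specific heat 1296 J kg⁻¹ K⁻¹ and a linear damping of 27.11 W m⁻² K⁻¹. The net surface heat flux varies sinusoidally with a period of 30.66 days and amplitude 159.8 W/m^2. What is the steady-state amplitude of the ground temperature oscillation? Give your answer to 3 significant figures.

Areal heat capacity C = ρ c_p D = 2658 × 1296 × 1.309 = 4.51×10^6 J/(m^2 K).
Angular frequency ω = 2π / T = 2π / 2.65×10^6 s = 2.37×10^-6 s⁻¹.
√((Cω)² + λ²) = √((10.7)² + 27.11²) = 29.1 W/(m²·K).
Amplitude A = F₀ / √((Cω)²+λ²) = 159.8 / 29.1 = 5.48 K.

5.48 K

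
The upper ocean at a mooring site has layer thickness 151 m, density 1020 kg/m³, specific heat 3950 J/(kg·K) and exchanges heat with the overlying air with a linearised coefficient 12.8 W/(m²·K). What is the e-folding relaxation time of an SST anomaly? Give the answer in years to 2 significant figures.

Areal heat capacity C = ρ c_p D = 1020 × 3950 × 151 = 6.08×10^8 J m⁻² K⁻¹.
Relaxation time τ = C / λ = 6.08×10^8 / 12.8 = 4.75×10^7 s.
In years: 4.75×10^7 s / (3.156×10^7 s/year) = 1.51 years.

1.5 years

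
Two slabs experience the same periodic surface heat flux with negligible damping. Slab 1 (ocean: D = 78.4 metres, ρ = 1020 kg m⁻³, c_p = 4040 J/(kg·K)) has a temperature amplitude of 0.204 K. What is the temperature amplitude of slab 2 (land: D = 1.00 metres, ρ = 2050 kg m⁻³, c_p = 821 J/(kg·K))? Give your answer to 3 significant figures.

C_ocean = 3.23×10^8 J/(m²·K); C_land = 1.68×10^6 J/(m²·K).
A ∝ 1/C ⇒ A_land = A_ocean × C_ocean/C_land = 0.204 × 192 = 39.2 K.

39.2 K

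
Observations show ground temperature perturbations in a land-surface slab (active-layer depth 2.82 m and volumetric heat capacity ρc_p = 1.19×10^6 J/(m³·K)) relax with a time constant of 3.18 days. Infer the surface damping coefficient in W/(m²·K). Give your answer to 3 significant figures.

Areal heat capacity C = ρc_p × D = 1.19×10^6 × 2.82 = 3.36×10^6 J/(m²·K).
τ = 3.18 days = 2.75×10^5 s.
λ = C / τ = 3.36×10^6 / 2.75×10^5 = 12.2 W/(m²·K).

12.2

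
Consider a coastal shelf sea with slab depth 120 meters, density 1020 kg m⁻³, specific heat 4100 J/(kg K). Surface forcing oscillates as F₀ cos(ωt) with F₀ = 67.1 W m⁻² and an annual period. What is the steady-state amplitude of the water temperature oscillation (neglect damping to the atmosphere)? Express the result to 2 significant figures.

0.67 K

Areal heat capacity C = ρ c_p D = 1020 × 4100 × 120 = 5.02×10^8 J/(m^2 K).
Angular frequency ω = 2π / T = 2π / 3.15×10^7 s = 1.99×10^-7 s⁻¹.
Cω = 5.02×10^8 × 1.99×10^-7 = 100 W/(m²·K).
Amplitude A = F₀ / (Cω) = 67.1 / 100 = 0.671 K.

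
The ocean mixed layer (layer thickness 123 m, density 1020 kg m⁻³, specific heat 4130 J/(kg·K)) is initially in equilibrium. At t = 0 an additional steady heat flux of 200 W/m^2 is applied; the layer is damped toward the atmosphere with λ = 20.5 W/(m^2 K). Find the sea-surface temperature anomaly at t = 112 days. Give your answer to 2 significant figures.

Areal heat capacity C = ρ c_p D = 1020 × 4130 × 123 = 5.18×10^8 J/(m^2 K).
τ = C / λ = 5.18×10^8 / 20.5 = 2.53×10^7 s.
Equilibrium anomaly ΔT_eq = F / λ = 200 / 20.5 = 9.76 K.
t = 112 days = 9.68×10^6 s, so t/τ = 0.383.
ΔT(t) = ΔT_eq (1 − e^(−t/τ)) = 9.76 × (1 − e^−0.383) = 3.10 K.

3.1 K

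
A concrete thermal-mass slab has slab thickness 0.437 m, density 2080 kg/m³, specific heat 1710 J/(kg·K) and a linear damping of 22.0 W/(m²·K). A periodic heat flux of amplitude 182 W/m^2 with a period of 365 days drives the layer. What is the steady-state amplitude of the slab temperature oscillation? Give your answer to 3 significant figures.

Areal heat capacity C = ρ c_p D = 2080 × 1710 × 0.437 = 1.55×10^6 J/(m²·K).
Angular frequency ω = 2π / T = 2π / 3.15×10^7 s = 1.99×10^-7 s⁻¹.
√((Cω)² + λ²) = √((0.310)² + 22.0²) = 22.0 W/(m²·K).
Amplitude A = F₀ / √((Cω)²+λ²) = 182 / 22.0 = 8.27 K.

8.27 K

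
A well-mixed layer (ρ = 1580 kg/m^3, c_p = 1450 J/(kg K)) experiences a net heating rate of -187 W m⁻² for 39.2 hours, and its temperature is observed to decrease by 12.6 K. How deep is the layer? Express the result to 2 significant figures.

Heat input Q = F Δt = -187 × 1.41×10^5 s = -2.64×10^7 J/m².
Required areal heat capacity C = Q / ΔT = 2.09×10^6 J/(m²·K).
Depth D = C / (ρ c_p) = 2.09×10^6 / (1580 × 1450) = 0.914 m.

0.91 m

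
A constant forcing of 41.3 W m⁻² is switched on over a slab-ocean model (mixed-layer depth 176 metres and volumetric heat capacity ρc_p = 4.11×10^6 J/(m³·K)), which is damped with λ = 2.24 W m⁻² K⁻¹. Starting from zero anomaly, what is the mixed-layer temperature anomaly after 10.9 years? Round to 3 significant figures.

12.1 K

Areal heat capacity C = ρc_p × D = 4.11×10^6 × 176 = 7.23×10^8 J/(m^2 K).
τ = C / λ = 7.23×10^8 / 2.24 = 3.23×10^8 s.
Equilibrium anomaly ΔT_eq = F / λ = 41.3 / 2.24 = 18.4 K.
t = 10.9 years = 3.44×10^8 s, so t/τ = 1.07.
ΔT(t) = ΔT_eq (1 − e^(−t/τ)) = 18.4 × (1 − e^−1.07) = 12.1 K.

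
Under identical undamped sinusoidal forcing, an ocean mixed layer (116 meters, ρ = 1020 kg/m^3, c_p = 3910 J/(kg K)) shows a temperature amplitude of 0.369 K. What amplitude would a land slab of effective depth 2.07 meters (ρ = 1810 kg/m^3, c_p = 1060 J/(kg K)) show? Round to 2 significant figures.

C_ocean = 4.63×10^8 J/(m²·K); C_land = 3.97×10^6 J/(m²·K).
A ∝ 1/C ⇒ A_land = A_ocean × C_ocean/C_land = 0.369 × 116 = 43.0 K.

43 K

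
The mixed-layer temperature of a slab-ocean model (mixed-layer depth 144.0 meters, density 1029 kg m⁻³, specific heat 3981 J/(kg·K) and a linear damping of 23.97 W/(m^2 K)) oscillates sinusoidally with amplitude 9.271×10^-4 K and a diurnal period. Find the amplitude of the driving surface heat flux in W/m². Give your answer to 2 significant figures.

Areal heat capacity C = ρ c_p D = 1029 × 3981 × 144.0 = 5.90×10^8 J m⁻² K⁻¹.
ω = 2π / 86400 s = 7.27×10^-5 s⁻¹.
√((Cω)² + λ²) = √((42900)² + 23.97²) = 42900 W/(m²·K).
F₀ = A × √((Cω)²+λ²) = 9.271×10^-4 × 42900 = 39.8 W/m².

40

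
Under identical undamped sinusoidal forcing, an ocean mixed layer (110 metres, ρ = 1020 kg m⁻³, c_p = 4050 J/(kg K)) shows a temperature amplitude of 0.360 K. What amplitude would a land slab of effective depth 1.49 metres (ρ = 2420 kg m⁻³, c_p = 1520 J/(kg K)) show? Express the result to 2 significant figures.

30 K

C_ocean = 4.54×10^8 J/(m²·K); C_land = 5.48×10^6 J/(m²·K).
A ∝ 1/C ⇒ A_land = A_ocean × C_ocean/C_land = 0.360 × 82.9 = 29.8 K.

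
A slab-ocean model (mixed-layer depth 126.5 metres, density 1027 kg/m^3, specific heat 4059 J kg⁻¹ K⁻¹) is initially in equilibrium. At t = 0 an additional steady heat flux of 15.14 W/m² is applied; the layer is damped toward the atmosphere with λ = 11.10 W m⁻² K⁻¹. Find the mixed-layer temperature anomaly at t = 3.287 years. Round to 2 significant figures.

Areal heat capacity C = ρ c_p D = 1027 × 4059 × 126.5 = 5.27×10^8 J/(m²·K).
τ = C / λ = 5.27×10^8 / 11.10 = 4.75×10^7 s.
Equilibrium anomaly ΔT_eq = F / λ = 15.14 / 11.10 = 1.36 K.
t = 3.287 years = 1.04×10^8 s, so t/τ = 2.18.
ΔT(t) = ΔT_eq (1 − e^(−t/τ)) = 1.36 × (1 − e^−2.18) = 1.21 K.

1.2 K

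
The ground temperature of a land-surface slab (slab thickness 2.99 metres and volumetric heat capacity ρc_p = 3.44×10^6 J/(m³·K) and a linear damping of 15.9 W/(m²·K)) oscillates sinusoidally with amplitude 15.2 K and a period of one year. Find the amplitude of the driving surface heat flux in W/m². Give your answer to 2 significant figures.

Areal heat capacity C = ρc_p × D = 3.44×10^6 × 2.99 = 1.03×10^7 J m⁻² K⁻¹.
ω = 2π / 3.15×10^7 s = 1.99×10^-7 s⁻¹.
√((Cω)² + λ²) = √((2.05)² + 15.9²) = 16.0 W/(m²·K).
F₀ = A × √((Cω)²+λ²) = 15.2 × 16.0 = 244 W/m².

240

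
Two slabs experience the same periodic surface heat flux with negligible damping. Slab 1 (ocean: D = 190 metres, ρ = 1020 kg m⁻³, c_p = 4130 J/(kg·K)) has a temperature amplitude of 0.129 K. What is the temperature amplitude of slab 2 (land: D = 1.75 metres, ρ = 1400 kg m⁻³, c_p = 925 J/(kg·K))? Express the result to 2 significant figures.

46 K

C_ocean = 8.00×10^8 J/(m²·K); C_land = 2.27×10^6 J/(m²·K).
A ∝ 1/C ⇒ A_land = A_ocean × C_ocean/C_land = 0.129 × 353 = 45.6 K.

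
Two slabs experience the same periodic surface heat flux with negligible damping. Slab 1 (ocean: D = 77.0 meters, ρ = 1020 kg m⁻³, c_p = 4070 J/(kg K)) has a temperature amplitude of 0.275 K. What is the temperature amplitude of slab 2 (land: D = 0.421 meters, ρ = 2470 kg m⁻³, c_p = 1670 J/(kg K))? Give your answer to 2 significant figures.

C_ocean = 3.20×10^8 J/(m²·K); C_land = 1.74×10^6 J/(m²·K).
A ∝ 1/C ⇒ A_land = A_ocean × C_ocean/C_land = 0.275 × 184 = 50.6 K.

51 K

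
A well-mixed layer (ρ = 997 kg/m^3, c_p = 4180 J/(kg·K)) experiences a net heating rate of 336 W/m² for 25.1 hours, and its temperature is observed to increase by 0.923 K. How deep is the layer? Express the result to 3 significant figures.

7.89 m

Heat input Q = F Δt = 336 × 90400 s = 3.04×10^7 J/m².
Required areal heat capacity C = Q / ΔT = 3.29×10^7 J/(m²·K).
Depth D = C / (ρ c_p) = 3.29×10^7 / (997 × 4180) = 7.89 m.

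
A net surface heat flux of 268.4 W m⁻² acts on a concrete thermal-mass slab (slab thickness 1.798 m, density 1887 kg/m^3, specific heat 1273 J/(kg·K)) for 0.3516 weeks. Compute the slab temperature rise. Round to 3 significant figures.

Areal heat capacity C = ρ c_p D = 1887 × 1273 × 1.798 = 4.32×10^6 J m⁻² K⁻¹.
Net heat input Q = F Δt = 268.4 × (0.3516 weeks × 6.048×10^5 s/week) = 5.71×10^7 J/m².
ΔT = Q / C = 5.71×10^7 / 4.32×10^6 = 13.2 K.

13.2 K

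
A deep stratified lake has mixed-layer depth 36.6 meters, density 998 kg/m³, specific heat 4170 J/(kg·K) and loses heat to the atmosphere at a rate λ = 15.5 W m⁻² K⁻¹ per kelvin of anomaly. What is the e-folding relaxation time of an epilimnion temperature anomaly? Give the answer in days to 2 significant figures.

Areal heat capacity C = ρ c_p D = 998 × 4170 × 36.6 = 1.52×10^8 J m⁻² K⁻¹.
Relaxation time τ = C / λ = 1.52×10^8 / 15.5 = 9.83×10^6 s.
In days: 9.83×10^6 s / (86400 s/day) = 114 days.

110 days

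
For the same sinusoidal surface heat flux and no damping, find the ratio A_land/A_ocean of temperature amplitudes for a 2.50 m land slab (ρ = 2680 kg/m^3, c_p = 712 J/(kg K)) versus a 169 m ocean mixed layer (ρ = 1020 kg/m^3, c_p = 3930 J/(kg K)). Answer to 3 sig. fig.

C_ocean = 1020 × 3930 × 169 = 6.77×10^8 J/(m²·K).
C_land = 2680 × 712 × 2.50 = 4.77×10^6 J/(m²·K).
Undamped amplitude ∝ 1/C, so A_land/A_ocean = C_ocean/C_land = 142.

142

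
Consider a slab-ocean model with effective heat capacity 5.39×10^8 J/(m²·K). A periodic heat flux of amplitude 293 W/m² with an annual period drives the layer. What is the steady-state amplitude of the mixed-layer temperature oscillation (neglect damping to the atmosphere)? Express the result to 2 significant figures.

2.7 K

Areal heat capacity C = 5.39×10^8 J/(m²·K) (given).
Angular frequency ω = 2π / T = 2π / 3.15×10^7 s = 1.99×10^-7 s⁻¹.
Cω = 5.39×10^8 × 1.99×10^-7 = 107 W/(m²·K).
Amplitude A = F₀ / (Cω) = 293 / 107 = 2.73 K.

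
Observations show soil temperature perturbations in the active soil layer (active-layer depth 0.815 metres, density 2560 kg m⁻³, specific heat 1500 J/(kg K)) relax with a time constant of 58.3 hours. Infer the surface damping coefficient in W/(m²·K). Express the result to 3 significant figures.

Areal heat capacity C = ρ c_p D = 2560 × 1500 × 0.815 = 3.13×10^6 J/(m²·K).
τ = 58.3 hours = 2.10×10^5 s.
λ = C / τ = 3.13×10^6 / 2.10×10^5 = 14.9 W/(m²·K).

14.9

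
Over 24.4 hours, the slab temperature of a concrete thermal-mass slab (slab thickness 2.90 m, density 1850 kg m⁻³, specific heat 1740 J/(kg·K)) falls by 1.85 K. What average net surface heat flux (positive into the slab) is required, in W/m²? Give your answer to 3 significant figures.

Areal heat capacity C = ρ c_p D = 1850 × 1740 × 2.90 = 9.34×10^6 J/(m²·K).
Required heat per unit area: Q = C ΔT = 9.34×10^6 × -1.85 = -1.73×10^7 J/m².
Flux F = Q / Δt = -1.73×10^7 / 87800 s = -197 W/m².

-197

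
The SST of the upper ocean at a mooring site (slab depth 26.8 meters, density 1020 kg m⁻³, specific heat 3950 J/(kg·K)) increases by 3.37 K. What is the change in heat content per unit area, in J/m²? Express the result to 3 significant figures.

Areal heat capacity C = ρ c_p D = 1020 × 3950 × 26.8 = 1.08×10^8 J/(m^2 K).
ΔQ = C ΔT = 1.08×10^8 × 3.37 = 3.64×10^8 J/m².

3.64×10^8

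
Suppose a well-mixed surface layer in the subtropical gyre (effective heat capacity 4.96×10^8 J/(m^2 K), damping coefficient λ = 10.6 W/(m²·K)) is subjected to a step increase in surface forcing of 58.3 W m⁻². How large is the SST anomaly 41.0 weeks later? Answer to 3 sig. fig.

Areal heat capacity C = 4.96×10^8 J/(m^2 K) (given).
τ = C / λ = 4.96×10^8 / 10.6 = 4.68×10^7 s.
Equilibrium anomaly ΔT_eq = F / λ = 58.3 / 10.6 = 5.50 K.
t = 41.0 weeks = 2.48×10^7 s, so t/τ = 0.530.
ΔT(t) = ΔT_eq (1 − e^(−t/τ)) = 5.50 × (1 − e^−0.530) = 2.26 K.

2.26 K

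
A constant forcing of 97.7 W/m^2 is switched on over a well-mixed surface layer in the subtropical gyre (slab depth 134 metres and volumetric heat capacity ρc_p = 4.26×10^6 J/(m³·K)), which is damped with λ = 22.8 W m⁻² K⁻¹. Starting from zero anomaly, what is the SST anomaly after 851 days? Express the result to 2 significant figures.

4.1 K

Areal heat capacity C = ρc_p × D = 4.26×10^6 × 134 = 5.71×10^8 J/(m^2 K).
τ = C / λ = 5.71×10^8 / 22.8 = 2.50×10^7 s.
Equilibrium anomaly ΔT_eq = F / λ = 97.7 / 22.8 = 4.29 K.
t = 851 days = 7.35×10^7 s, so t/τ = 2.94.
ΔT(t) = ΔT_eq (1 − e^(−t/τ)) = 4.29 × (1 − e^−2.94) = 4.06 K.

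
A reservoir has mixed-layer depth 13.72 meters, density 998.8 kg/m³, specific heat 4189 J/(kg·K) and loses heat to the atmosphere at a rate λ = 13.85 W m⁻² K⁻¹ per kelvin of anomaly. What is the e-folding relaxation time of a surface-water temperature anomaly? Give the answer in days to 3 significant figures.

48.0 days

Areal heat capacity C = ρ c_p D = 998.8 × 4189 × 13.72 = 5.74×10^7 J/(m²·K).
Relaxation time τ = C / λ = 5.74×10^7 / 13.85 = 4.14×10^6 s.
In days: 4.14×10^6 s / (86400 s/day) = 48.0 days.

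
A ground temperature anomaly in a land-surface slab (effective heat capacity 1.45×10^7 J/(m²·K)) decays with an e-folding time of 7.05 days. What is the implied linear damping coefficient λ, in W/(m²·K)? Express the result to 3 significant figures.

Areal heat capacity C = 1.45×10^7 J/(m²·K) (given).
τ = 7.05 days = 6.09×10^5 s.
λ = C / τ = 1.45×10^7 / 6.09×10^5 = 23.8 W/(m²·K).

23.8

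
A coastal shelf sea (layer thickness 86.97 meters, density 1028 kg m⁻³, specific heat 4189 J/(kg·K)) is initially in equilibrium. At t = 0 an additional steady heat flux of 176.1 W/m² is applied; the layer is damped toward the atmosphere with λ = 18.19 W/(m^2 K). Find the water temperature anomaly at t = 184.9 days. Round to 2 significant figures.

Areal heat capacity C = ρ c_p D = 1028 × 4189 × 86.97 = 3.75×10^8 J/(m²·K).
τ = C / λ = 3.75×10^8 / 18.19 = 2.06×10^7 s.
Equilibrium anomaly ΔT_eq = F / λ = 176.1 / 18.19 = 9.68 K.
t = 184.9 days = 1.60×10^7 s, so t/τ = 0.776.
ΔT(t) = ΔT_eq (1 − e^(−t/τ)) = 9.68 × (1 − e^−0.776) = 5.23 K.

5.2 K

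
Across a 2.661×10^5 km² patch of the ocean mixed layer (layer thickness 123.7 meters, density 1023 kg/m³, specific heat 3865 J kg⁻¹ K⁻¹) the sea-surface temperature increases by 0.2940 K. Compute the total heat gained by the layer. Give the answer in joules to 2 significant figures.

3.8×10^19 J

Areal heat capacity C = ρ c_p D = 1023 × 3865 × 123.7 = 4.89×10^8 J m⁻² K⁻¹.
Heat per unit area: q = C ΔT = 4.89×10^8 × 0.2940 = 1.44×10^8 J/m².
Total heat: Q = q × A = 1.44×10^8 × (2.661×10^5 × 10⁶ m²) = 3.83×10^19 J.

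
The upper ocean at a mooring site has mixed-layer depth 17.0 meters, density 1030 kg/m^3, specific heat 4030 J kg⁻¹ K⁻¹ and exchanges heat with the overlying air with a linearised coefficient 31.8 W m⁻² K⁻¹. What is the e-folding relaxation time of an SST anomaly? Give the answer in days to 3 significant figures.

Areal heat capacity C = ρ c_p D = 1030 × 4030 × 17.0 = 7.06×10^7 J m⁻² K⁻¹.
Relaxation time τ = C / λ = 7.06×10^7 / 31.8 = 2.22×10^6 s.
In days: 2.22×10^6 s / (86400 s/day) = 25.7 days.

25.7 days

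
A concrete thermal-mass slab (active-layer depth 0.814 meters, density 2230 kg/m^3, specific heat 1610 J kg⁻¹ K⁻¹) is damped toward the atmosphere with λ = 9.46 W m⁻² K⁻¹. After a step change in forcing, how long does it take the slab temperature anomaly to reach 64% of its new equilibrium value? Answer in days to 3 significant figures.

Areal heat capacity C = ρ c_p D = 2230 × 1610 × 0.814 = 2.92×10^6 J/(m²·K).
τ = C / λ = 2.92×10^6 / 9.46 = 3.09×10^5 s.
Fraction reached: 1 − e^(−t/τ) = 0.64 ⇒ t = −τ ln(1 − 0.64) = τ × 1.02.
t = 3.16×10^5 s = 3.65 days.

3.65 days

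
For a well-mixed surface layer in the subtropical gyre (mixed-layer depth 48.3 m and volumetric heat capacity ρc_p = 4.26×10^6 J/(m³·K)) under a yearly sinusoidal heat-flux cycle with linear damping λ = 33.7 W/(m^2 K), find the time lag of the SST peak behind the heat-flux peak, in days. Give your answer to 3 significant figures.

Areal heat capacity C = ρc_p × D = 4.26×10^6 × 48.3 = 2.06×10^8 J m⁻² K⁻¹.
ω = 2π / 3.15×10^7 s = 1.99×10^-7 s⁻¹.
Phase lag φ = arctan(Cω/λ) = arctan(41.0/33.7) = 0.883 rad.
Time lag = φ / ω = 0.883 / 1.99×10^-7 = 4.43×10^6 s = 51.3 days.

51.3 days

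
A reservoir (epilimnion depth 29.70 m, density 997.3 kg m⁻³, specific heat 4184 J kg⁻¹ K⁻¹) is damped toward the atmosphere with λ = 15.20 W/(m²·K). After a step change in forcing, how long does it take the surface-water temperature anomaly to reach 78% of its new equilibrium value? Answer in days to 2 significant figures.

140 days

Areal heat capacity C = ρ c_p D = 997.3 × 4184 × 29.70 = 1.24×10^8 J/(m²·K).
τ = C / λ = 1.24×10^8 / 15.20 = 8.15×10^6 s.
Fraction reached: 1 − e^(−t/τ) = 0.78 ⇒ t = −τ ln(1 − 0.78) = τ × 1.51.
t = 1.23×10^7 s = 143 days.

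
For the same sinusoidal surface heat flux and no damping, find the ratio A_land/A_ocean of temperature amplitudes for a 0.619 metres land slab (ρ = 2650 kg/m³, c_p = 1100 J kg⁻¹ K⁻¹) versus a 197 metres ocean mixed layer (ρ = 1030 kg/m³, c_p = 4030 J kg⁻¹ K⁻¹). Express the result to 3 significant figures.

453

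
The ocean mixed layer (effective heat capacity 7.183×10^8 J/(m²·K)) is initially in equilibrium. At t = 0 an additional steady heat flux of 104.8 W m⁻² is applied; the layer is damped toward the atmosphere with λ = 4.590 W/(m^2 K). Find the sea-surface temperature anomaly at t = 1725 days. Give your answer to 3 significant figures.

Areal heat capacity C = 7.183×10^8 J/(m²·K) (given).
τ = C / λ = 7.18×10^8 / 4.590 = 1.56×10^8 s.
Equilibrium anomaly ΔT_eq = F / λ = 104.8 / 4.590 = 22.8 K.
t = 1725 days = 1.49×10^8 s, so t/τ = 0.952.
ΔT(t) = ΔT_eq (1 − e^(−t/τ)) = 22.8 × (1 − e^−0.952) = 14.0 K.

14.0 K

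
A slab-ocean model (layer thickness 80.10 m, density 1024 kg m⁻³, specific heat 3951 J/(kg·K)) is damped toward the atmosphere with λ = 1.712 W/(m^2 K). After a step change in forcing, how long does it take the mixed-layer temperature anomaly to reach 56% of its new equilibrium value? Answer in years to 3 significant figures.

4.92 years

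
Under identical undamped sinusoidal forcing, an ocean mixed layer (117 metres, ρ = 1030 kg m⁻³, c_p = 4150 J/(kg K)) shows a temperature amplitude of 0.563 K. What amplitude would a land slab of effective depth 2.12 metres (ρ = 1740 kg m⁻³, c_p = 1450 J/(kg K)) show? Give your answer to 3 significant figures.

C_ocean = 5.00×10^8 J/(m²·K); C_land = 5.35×10^6 J/(m²·K).
A ∝ 1/C ⇒ A_land = A_ocean × C_ocean/C_land = 0.563 × 93.5 = 52.6 K.

52.6 K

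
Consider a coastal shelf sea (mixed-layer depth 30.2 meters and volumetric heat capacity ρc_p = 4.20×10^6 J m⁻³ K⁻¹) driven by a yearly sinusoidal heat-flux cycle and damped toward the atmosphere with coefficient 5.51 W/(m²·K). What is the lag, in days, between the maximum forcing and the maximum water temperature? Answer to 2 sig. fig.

79 days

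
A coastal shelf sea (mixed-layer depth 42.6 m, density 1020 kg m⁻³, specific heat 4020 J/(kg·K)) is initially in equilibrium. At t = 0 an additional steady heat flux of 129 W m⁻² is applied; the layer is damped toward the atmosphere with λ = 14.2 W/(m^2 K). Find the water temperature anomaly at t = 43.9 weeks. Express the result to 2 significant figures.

Areal heat capacity C = ρ c_p D = 1020 × 4020 × 42.6 = 1.75×10^8 J/(m²·K).
τ = C / λ = 1.75×10^8 / 14.2 = 1.23×10^7 s.
Equilibrium anomaly ΔT_eq = F / λ = 129 / 14.2 = 9.08 K.
t = 43.9 weeks = 2.66×10^7 s, so t/τ = 2.16.
ΔT(t) = ΔT_eq (1 − e^(−t/τ)) = 9.08 × (1 − e^−2.16) = 8.04 K.

8.0 K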